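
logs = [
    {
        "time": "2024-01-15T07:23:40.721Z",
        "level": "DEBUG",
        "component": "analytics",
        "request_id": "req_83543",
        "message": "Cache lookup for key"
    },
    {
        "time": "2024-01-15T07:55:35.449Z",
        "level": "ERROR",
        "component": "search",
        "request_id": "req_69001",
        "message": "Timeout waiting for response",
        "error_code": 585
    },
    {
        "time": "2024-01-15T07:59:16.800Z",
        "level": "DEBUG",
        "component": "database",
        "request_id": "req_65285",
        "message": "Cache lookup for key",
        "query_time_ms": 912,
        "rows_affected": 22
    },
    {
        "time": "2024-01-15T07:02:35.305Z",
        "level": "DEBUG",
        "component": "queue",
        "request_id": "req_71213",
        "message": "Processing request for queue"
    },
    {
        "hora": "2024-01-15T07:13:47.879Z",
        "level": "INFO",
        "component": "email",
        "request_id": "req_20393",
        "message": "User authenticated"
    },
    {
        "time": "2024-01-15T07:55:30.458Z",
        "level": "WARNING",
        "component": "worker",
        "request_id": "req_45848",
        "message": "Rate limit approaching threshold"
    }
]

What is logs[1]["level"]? "ERROR"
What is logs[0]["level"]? "DEBUG"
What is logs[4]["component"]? "email"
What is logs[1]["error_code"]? 585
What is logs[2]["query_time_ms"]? 912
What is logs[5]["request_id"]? "req_45848"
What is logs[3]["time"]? "2024-01-15T07:02:35.305Z"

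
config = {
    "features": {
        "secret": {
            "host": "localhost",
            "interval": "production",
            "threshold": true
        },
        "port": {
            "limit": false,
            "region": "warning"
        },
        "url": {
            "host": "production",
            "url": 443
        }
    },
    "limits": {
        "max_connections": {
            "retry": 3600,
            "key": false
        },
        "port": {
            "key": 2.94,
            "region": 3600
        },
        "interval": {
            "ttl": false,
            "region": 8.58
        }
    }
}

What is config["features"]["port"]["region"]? "warning"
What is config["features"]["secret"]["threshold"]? True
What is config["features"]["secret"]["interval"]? "production"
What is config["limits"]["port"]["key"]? 2.94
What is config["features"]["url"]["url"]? 443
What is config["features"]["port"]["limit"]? False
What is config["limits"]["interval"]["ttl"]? False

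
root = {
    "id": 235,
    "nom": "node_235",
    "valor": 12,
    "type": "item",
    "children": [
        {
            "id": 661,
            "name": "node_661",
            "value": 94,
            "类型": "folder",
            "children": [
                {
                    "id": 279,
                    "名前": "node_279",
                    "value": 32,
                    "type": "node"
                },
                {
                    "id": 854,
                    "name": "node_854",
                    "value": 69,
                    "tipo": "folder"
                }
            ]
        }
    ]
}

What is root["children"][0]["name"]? "node_661"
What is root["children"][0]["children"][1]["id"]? 854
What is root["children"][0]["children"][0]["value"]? 32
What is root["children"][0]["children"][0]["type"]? "node"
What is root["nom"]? "node_235"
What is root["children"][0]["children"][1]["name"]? "node_854"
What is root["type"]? "item"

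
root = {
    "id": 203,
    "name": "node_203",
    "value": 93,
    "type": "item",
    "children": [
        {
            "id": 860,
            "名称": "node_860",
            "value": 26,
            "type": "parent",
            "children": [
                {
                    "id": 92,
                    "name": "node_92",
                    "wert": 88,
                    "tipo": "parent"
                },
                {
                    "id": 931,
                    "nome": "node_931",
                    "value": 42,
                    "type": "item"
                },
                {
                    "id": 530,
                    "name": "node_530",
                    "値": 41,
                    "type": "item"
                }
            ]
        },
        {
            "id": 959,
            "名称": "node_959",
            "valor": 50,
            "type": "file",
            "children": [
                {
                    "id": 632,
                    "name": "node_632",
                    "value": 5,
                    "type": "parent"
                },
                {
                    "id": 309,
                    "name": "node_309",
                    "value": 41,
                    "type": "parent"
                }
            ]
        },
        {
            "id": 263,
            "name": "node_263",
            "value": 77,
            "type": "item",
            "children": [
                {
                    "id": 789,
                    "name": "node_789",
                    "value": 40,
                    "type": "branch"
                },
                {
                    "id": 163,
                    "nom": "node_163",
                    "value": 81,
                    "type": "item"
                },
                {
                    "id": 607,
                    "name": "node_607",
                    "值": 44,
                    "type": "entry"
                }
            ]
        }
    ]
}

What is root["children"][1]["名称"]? "node_959"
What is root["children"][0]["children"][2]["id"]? 530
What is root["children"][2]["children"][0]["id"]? 789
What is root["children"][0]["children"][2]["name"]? "node_530"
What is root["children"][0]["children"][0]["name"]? "node_92"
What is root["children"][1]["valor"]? 50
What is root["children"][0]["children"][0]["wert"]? 88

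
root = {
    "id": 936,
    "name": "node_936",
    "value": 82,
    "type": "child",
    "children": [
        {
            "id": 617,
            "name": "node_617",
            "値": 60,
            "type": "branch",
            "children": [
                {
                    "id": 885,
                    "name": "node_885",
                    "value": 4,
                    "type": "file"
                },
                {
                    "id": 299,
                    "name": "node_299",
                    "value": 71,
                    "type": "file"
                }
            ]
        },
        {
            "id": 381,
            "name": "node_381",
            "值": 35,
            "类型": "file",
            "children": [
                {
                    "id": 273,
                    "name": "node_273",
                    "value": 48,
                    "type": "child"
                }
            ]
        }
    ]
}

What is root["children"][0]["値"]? 60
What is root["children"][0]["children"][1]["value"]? 71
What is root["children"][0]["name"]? "node_617"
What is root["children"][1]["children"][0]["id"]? 273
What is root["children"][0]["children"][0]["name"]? "node_885"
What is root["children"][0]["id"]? 617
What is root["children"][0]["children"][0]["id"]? 885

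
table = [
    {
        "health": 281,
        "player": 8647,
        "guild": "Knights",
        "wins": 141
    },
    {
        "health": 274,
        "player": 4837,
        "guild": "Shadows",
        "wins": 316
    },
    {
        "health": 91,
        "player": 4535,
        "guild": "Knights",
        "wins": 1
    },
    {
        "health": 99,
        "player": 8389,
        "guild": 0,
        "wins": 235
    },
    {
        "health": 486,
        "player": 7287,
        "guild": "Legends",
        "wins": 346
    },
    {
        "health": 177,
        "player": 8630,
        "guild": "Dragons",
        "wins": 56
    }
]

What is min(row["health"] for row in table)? 91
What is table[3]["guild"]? 0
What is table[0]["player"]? 8647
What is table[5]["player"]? 8630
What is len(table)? 6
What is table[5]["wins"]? 56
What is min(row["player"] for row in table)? 4535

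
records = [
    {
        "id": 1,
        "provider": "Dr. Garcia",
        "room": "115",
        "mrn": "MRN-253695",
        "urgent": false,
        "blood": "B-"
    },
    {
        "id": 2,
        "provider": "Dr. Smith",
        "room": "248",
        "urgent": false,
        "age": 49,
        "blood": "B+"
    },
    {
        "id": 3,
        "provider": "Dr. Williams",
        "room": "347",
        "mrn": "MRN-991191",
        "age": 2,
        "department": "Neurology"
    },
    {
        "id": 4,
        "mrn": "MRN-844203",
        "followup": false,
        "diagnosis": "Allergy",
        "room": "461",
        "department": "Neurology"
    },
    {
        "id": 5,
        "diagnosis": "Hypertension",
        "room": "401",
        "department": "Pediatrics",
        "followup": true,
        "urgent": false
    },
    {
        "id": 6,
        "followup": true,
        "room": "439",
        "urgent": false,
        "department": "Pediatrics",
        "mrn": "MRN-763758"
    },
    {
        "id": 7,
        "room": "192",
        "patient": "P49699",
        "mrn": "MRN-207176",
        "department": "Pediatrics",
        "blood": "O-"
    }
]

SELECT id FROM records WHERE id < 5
[1, 2, 3, 4]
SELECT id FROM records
[1, 2, 3, 4, 5, 6, 7]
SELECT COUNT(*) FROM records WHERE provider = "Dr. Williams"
1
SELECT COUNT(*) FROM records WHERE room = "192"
1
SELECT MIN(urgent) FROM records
False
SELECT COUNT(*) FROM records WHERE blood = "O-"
1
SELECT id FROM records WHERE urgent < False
[]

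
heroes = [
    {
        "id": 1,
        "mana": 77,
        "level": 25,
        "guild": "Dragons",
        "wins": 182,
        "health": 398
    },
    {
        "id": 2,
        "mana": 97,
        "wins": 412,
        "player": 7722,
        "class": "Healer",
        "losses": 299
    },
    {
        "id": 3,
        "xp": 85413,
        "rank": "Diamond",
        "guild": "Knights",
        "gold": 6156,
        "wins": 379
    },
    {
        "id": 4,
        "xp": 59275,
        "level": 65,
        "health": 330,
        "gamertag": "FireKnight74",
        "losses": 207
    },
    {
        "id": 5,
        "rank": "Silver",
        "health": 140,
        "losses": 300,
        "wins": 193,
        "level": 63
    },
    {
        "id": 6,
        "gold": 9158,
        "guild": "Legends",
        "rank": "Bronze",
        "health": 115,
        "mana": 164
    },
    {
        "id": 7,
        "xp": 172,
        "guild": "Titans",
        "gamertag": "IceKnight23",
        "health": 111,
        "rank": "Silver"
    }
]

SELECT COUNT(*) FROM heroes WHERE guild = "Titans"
1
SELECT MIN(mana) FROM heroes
77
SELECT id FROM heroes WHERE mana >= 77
[1, 2, 6]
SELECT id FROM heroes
[1, 2, 3, 4, 5, 6, 7]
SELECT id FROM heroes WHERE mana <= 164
[1, 2, 6]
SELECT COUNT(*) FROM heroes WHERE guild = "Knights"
1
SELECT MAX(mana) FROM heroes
164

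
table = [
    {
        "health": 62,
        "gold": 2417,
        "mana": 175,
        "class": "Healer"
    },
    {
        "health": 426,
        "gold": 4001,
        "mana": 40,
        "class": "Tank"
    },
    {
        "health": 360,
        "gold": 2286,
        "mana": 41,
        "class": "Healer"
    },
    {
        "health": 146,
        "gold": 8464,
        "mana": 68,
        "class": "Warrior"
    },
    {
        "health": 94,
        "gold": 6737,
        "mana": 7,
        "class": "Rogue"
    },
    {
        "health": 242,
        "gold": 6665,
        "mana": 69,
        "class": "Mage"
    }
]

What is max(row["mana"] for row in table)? 175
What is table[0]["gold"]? 2417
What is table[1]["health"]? 426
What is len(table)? 6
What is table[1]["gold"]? 4001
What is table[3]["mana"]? 68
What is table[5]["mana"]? 69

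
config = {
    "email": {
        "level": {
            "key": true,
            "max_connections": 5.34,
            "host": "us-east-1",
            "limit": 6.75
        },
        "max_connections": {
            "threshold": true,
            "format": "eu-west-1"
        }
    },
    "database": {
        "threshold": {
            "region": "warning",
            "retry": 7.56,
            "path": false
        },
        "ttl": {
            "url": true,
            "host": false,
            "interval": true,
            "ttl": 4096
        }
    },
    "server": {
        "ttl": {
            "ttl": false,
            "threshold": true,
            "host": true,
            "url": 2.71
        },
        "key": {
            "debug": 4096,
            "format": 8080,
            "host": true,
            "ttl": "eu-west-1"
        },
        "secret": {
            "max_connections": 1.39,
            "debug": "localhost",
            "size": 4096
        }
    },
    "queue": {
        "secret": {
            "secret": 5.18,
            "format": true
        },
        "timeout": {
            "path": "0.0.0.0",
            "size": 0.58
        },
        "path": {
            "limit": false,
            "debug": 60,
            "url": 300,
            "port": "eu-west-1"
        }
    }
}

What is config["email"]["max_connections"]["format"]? "eu-west-1"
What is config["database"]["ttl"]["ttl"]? 4096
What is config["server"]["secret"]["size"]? 4096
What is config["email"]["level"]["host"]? "us-east-1"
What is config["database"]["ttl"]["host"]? False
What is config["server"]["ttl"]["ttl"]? False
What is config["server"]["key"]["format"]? 8080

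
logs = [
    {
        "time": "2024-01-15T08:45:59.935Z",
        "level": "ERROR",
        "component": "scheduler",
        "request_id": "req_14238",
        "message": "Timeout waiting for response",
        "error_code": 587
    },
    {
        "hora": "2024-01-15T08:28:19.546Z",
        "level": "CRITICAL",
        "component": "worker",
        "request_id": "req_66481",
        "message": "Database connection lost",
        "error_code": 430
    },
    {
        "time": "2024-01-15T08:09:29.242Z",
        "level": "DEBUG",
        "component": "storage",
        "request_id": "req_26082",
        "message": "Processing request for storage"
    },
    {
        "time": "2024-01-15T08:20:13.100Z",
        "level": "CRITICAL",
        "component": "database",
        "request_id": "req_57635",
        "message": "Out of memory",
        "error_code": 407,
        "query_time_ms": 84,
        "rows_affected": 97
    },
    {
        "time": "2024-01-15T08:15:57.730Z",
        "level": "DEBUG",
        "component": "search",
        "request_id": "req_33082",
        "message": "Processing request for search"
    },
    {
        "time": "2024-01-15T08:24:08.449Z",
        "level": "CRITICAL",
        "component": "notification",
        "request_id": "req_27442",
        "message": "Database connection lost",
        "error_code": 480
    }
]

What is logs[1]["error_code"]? 430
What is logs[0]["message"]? "Timeout waiting for response"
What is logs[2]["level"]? "DEBUG"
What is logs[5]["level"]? "CRITICAL"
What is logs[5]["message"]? "Database connection lost"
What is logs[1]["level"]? "CRITICAL"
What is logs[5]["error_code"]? 480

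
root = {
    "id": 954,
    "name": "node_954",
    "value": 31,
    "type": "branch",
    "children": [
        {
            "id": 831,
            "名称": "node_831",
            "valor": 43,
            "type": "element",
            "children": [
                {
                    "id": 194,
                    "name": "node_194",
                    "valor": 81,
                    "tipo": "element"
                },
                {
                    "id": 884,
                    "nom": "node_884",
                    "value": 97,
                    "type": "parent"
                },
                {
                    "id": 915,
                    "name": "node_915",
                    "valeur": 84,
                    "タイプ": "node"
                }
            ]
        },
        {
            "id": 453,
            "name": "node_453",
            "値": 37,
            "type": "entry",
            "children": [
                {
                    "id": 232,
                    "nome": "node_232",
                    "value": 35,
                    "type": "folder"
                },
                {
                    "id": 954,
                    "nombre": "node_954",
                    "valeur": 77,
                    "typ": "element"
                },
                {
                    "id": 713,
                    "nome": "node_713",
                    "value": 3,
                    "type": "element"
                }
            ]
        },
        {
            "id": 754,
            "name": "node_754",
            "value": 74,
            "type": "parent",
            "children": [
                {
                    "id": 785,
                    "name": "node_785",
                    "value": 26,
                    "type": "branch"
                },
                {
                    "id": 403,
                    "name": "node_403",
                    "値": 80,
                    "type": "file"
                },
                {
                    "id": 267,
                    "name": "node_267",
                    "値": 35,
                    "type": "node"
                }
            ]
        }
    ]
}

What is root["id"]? 954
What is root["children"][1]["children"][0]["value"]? 35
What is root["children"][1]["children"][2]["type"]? "element"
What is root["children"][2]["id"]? 754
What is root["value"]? 31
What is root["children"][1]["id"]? 453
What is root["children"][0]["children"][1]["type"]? "parent"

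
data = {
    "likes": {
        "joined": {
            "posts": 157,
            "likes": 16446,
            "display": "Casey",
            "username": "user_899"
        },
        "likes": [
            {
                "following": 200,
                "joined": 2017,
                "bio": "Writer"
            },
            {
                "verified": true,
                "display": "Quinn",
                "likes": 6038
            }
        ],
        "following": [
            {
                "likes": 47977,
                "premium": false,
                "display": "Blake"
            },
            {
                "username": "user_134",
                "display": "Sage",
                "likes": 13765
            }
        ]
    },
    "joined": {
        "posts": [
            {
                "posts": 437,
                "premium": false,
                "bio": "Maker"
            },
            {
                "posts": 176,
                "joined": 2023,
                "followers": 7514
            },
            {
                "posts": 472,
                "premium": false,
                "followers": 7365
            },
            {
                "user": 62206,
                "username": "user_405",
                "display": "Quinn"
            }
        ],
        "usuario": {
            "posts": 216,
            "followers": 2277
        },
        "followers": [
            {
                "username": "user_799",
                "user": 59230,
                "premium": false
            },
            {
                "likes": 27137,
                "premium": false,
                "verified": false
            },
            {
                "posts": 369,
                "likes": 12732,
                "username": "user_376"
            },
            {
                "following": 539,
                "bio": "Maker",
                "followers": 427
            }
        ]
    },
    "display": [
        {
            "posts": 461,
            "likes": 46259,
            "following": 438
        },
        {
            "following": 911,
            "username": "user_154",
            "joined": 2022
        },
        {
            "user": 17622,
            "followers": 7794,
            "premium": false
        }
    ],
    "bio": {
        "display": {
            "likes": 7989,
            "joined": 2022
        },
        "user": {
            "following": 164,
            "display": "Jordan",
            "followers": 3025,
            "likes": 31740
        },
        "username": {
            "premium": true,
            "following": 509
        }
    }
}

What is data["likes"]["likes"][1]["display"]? "Quinn"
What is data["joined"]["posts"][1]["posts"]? 176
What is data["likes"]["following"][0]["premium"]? False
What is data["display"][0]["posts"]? 461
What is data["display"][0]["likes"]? 46259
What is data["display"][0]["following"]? 438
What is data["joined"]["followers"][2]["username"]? "user_376"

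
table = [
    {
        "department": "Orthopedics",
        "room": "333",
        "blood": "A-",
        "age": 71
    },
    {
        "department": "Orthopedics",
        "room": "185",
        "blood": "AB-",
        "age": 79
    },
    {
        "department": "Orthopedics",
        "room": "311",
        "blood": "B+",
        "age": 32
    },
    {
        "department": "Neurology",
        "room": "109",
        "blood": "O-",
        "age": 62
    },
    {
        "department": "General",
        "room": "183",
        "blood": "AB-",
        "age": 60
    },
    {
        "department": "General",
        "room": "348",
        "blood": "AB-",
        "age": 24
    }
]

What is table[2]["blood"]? "B+"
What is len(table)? 6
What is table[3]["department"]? "Neurology"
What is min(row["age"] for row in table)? 24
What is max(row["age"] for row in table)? 79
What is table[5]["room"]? "348"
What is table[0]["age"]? 71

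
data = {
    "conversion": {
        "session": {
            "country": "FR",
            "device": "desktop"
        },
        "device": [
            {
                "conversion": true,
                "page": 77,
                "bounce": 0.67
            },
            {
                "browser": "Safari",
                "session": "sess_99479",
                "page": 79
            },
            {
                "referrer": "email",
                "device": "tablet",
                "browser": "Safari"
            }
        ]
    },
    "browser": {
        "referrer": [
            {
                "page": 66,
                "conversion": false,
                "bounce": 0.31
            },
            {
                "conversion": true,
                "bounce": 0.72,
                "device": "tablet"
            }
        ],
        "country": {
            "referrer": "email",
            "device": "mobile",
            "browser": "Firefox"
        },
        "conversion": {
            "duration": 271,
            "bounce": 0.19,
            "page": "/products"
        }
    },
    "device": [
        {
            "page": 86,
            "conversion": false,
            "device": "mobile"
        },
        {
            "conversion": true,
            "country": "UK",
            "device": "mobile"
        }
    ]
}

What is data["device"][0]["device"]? "mobile"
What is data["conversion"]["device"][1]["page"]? 79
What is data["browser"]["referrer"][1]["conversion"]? True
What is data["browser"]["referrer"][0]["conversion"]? False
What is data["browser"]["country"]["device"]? "mobile"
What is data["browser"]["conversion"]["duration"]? 271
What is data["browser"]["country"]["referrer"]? "email"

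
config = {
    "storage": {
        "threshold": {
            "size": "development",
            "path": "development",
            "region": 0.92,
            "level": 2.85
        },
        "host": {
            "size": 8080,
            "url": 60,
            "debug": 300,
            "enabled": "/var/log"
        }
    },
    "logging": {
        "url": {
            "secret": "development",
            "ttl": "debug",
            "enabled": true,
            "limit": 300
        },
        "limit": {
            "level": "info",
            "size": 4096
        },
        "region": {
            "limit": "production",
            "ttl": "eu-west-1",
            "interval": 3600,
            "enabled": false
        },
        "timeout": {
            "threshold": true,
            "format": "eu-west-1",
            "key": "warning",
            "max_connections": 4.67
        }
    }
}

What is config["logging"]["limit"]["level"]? "info"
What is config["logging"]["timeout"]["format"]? "eu-west-1"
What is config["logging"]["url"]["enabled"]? True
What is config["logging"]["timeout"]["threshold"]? True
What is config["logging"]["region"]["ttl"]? "eu-west-1"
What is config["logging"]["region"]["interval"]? 3600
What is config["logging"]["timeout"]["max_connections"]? 4.67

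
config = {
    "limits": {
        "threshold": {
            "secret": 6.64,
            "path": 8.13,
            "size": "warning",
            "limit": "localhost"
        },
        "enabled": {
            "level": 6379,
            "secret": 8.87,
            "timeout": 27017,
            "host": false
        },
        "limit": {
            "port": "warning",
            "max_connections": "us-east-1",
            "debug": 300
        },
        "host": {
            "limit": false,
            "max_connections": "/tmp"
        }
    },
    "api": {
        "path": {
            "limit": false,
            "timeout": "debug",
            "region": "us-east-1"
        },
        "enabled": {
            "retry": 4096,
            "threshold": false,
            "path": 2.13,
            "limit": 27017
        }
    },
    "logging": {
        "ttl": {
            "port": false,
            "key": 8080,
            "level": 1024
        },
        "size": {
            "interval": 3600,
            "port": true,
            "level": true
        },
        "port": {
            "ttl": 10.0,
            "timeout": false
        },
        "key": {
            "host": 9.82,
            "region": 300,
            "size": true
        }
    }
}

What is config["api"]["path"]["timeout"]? "debug"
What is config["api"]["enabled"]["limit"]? 27017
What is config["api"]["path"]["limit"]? False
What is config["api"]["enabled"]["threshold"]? False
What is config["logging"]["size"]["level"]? True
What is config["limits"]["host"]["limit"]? False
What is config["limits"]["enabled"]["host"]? False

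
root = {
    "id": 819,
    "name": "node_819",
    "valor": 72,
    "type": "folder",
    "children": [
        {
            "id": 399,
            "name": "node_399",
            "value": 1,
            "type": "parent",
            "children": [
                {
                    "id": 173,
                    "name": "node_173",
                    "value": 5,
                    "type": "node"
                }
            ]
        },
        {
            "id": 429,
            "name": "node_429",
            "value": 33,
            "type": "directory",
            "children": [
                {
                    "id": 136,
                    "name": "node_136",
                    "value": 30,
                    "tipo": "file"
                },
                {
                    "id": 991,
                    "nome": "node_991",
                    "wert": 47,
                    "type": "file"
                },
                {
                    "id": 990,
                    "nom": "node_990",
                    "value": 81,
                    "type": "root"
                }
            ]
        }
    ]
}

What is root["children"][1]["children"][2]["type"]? "root"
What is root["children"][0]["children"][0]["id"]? 173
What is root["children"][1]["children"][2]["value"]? 81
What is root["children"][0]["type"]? "parent"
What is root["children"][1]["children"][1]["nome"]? "node_991"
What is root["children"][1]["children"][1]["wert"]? 47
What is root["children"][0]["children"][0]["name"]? "node_173"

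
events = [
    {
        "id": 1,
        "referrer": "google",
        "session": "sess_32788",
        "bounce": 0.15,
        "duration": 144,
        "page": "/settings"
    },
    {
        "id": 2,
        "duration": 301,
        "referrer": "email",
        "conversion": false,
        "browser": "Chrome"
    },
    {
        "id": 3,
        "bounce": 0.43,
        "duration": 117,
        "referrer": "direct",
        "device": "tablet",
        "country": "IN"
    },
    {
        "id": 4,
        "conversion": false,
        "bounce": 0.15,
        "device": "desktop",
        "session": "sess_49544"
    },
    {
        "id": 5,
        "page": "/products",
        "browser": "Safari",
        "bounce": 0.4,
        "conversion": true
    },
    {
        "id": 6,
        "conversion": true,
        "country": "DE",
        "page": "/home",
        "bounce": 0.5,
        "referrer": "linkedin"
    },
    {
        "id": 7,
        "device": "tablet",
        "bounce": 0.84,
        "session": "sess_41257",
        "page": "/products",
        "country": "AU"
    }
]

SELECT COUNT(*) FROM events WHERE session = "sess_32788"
1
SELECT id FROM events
[1, 2, 3, 4, 5, 6, 7]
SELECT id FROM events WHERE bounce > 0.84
[]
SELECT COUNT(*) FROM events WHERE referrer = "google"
1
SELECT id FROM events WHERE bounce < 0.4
[1, 4]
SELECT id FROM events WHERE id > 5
[6, 7]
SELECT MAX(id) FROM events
7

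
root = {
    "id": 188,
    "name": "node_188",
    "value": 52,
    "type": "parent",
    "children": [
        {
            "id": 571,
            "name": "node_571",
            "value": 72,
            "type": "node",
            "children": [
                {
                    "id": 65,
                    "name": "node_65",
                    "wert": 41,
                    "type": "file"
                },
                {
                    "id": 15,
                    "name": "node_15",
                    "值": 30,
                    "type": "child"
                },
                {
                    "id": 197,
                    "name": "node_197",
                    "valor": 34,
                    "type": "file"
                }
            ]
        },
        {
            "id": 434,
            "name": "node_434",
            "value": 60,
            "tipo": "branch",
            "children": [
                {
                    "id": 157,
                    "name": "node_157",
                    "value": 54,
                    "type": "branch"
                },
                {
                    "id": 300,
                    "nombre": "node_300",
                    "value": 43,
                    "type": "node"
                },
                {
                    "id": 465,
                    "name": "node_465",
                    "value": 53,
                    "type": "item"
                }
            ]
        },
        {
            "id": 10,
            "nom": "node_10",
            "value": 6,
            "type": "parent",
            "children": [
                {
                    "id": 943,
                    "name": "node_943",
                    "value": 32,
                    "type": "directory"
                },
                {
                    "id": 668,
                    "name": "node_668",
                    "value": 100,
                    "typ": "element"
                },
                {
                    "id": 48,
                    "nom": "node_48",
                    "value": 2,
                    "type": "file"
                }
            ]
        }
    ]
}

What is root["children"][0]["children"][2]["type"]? "file"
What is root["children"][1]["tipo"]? "branch"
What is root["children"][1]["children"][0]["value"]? 54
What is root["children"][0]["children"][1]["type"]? "child"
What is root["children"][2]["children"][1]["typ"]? "element"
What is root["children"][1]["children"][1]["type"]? "node"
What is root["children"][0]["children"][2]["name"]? "node_197"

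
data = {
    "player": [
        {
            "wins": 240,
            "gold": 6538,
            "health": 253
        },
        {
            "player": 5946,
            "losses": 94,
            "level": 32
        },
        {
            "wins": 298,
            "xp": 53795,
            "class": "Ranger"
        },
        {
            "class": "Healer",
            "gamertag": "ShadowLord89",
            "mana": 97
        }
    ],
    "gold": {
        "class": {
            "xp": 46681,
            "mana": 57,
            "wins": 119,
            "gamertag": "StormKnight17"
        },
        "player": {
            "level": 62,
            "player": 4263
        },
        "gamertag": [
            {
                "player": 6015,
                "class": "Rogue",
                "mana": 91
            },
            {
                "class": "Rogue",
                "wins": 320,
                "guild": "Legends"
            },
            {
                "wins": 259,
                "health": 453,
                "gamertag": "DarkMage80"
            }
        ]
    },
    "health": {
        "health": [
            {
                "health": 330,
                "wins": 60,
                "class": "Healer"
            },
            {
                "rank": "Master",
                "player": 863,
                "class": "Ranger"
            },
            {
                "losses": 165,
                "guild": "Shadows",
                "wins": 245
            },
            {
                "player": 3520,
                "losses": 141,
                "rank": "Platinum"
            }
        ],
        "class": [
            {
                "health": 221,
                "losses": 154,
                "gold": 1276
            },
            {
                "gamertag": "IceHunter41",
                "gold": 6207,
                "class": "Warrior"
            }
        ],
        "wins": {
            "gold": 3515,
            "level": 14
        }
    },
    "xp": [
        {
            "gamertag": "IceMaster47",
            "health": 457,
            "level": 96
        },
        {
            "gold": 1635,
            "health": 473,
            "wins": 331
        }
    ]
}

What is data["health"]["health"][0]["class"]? "Healer"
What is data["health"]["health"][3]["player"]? 3520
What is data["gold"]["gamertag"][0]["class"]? "Rogue"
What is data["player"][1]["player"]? 5946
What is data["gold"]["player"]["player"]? 4263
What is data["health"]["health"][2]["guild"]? "Shadows"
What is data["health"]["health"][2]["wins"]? 245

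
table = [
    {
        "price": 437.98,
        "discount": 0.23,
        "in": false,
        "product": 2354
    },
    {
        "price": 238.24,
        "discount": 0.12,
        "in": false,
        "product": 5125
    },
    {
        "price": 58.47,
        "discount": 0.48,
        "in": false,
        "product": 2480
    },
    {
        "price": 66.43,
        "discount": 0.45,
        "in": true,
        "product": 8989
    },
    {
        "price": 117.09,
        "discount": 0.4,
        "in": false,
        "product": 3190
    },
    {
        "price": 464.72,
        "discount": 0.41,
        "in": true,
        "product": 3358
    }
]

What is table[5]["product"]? 3358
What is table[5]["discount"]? 0.41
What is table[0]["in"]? False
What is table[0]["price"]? 437.98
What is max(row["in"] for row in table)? True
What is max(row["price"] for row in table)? 464.72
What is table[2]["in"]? False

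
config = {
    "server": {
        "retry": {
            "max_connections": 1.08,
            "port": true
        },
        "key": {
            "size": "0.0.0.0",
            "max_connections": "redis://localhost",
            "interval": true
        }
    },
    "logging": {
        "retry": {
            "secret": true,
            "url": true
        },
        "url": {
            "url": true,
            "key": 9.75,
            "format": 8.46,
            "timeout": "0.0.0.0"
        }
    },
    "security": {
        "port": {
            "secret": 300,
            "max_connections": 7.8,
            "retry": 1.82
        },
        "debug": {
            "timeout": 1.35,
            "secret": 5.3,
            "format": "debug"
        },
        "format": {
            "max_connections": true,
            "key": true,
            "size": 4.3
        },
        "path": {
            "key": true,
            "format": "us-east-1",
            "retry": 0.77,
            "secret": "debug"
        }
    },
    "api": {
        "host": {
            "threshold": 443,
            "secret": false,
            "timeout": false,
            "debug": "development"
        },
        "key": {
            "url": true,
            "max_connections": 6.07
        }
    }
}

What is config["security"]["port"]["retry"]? 1.82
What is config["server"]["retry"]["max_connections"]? 1.08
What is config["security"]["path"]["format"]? "us-east-1"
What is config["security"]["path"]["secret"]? "debug"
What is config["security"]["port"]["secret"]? 300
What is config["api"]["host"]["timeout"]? False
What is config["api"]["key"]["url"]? True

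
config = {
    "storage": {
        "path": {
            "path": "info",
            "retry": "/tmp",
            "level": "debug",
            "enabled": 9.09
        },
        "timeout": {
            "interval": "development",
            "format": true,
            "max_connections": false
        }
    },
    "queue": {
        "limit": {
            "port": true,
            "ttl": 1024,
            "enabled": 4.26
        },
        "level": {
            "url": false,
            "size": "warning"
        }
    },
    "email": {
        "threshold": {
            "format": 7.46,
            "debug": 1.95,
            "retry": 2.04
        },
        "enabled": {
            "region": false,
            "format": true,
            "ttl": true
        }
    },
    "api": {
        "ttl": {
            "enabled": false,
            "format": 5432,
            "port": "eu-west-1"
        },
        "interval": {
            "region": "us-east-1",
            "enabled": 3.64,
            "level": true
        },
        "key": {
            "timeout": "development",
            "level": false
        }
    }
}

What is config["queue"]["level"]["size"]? "warning"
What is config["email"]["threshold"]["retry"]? 2.04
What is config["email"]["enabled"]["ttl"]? True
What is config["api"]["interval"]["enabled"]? 3.64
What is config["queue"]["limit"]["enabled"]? 4.26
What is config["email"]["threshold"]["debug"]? 1.95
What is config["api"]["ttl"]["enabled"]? False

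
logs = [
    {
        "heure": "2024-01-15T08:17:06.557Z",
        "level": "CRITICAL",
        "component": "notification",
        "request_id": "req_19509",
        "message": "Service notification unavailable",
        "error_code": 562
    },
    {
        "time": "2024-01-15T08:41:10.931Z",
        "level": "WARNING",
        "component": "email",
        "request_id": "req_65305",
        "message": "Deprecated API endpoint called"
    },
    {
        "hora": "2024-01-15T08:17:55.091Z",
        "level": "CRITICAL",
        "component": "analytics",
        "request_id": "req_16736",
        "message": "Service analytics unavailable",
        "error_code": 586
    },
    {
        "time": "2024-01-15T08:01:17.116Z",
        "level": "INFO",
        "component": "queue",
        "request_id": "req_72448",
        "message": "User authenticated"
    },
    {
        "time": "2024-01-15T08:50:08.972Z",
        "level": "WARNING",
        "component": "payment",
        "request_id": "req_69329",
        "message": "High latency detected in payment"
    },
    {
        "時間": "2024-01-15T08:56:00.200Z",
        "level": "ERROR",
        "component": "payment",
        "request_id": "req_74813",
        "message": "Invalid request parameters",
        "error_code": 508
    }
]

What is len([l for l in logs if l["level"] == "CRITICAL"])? 2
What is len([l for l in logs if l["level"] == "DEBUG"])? 0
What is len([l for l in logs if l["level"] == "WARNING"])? 2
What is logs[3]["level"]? "INFO"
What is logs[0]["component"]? "notification"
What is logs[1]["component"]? "email"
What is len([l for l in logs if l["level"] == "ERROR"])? 1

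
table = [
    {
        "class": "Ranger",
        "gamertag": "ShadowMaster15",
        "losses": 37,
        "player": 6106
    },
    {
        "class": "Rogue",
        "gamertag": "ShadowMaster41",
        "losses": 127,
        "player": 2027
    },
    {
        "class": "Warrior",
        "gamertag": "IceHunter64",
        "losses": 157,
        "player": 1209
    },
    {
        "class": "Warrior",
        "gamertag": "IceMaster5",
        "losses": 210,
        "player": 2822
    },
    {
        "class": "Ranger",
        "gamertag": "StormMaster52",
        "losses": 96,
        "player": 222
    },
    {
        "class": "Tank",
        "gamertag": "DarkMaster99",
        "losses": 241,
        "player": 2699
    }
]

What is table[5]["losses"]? 241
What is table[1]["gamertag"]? "ShadowMaster41"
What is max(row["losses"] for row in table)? 241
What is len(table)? 6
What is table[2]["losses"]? 157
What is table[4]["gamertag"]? "StormMaster52"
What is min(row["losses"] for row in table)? 37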